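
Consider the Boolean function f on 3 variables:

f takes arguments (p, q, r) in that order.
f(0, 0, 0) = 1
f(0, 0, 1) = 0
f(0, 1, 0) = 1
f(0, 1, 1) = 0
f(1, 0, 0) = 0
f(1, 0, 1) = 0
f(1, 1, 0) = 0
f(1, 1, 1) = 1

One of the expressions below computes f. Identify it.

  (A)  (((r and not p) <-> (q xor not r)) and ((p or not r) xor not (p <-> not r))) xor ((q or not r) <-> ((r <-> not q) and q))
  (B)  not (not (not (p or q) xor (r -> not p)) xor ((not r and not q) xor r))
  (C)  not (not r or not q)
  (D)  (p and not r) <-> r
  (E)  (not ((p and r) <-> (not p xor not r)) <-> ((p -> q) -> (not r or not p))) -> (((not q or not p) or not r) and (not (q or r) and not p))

E

(A) fails at (0,0,0): the formula yields 0, f is 1.
(B) fails at (0,0,1): the formula yields 1, f is 0.
(C) fails at (0,0,0): the formula yields 0, f is 1.
(D) fails at (1,1,1): the formula yields 0, f is 1.
(E) is the remaining candidate, and it agrees with f on all 8 inputs.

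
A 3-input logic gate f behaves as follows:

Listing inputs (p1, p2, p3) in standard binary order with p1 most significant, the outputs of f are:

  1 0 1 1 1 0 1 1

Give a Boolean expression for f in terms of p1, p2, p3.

f(p1, p2, p3) = NOT (((NOT p1 AND NOT p2) AND p3) OR ((p1 AND NOT p2) AND p3))

f is 0 on only 2 rows — (0,0,1), (1,0,1). Writing each as a minterm (¬p1·¬p2·p3, p1·¬p2·p3) and OR-ing them characterizes exactly where f=0, so f is the negation of that disjunction.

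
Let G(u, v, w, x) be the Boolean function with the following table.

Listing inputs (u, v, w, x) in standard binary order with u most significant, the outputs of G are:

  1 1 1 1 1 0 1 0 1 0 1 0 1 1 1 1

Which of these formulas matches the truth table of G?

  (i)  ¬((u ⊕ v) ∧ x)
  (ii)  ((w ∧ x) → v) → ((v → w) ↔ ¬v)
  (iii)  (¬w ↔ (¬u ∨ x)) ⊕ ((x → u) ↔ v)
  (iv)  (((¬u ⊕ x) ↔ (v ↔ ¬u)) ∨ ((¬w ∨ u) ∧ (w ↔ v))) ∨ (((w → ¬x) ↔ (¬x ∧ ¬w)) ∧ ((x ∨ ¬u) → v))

i

(ii): at (0,1,0,1) it gives 1, but G = 0 — eliminated.
(iii): at (0,0,0,1) it gives 0, but G = 1 — eliminated.
(iv): at (0,0,1,0) it gives 0, but G = 1 — eliminated.
(i) is the remaining candidate, and it agrees with G on all 16 inputs.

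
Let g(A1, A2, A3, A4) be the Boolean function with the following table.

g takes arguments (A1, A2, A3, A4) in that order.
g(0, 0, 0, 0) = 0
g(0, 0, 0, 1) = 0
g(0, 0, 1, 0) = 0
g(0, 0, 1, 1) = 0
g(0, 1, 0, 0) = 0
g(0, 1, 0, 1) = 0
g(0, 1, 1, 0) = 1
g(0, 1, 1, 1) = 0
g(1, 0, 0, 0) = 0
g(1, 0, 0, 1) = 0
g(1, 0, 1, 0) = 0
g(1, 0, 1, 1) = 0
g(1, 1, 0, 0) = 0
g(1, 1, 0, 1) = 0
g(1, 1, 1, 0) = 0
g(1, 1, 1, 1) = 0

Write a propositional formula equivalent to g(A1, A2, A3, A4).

g is 1 on exactly one input, (0,1,1,0), whose minterm is ¬A1·A2·A3·¬A4. So g is just that conjunction.

g(A1, A2, A3, A4) = ((not A1 and A2) and A3) and not A4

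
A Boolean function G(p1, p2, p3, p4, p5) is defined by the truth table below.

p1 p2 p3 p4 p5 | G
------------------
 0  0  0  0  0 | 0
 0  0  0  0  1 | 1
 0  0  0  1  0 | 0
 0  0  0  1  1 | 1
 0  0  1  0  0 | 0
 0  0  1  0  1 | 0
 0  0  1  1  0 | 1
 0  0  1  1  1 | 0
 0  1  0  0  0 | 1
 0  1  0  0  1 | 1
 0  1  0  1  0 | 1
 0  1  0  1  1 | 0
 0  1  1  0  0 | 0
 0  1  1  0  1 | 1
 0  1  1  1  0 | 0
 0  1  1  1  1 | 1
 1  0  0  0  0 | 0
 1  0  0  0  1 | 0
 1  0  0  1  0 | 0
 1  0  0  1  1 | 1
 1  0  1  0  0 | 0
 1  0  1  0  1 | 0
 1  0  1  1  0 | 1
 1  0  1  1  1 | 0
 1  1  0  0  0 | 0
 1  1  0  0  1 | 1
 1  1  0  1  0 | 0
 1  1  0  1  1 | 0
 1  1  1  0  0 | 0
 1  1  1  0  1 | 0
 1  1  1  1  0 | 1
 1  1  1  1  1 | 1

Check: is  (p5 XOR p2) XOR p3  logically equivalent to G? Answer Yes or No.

Evaluate (p5 XOR p2) XOR p3 on each row and compare to G:
  p1=0, p2=0, p3=0, p4=0, p5=0: formula gives 0, G = 0 ✓
  p1=0, p2=0, p3=0, p4=0, p5=1: formula gives 1, G = 1 ✓
  p1=0, p2=0, p3=0, p4=1, p5=0: formula gives 0, G = 0 ✓
  p1=0, p2=0, p3=0, p4=1, p5=1: formula gives 1, G = 1 ✓
  p1=0, p2=0, p3=1, p4=0, p5=0: formula gives 1, but G = 0 ✗
A single disagreement suffices: at (0,0,1,0,0) they differ, so the formula does not compute G.

No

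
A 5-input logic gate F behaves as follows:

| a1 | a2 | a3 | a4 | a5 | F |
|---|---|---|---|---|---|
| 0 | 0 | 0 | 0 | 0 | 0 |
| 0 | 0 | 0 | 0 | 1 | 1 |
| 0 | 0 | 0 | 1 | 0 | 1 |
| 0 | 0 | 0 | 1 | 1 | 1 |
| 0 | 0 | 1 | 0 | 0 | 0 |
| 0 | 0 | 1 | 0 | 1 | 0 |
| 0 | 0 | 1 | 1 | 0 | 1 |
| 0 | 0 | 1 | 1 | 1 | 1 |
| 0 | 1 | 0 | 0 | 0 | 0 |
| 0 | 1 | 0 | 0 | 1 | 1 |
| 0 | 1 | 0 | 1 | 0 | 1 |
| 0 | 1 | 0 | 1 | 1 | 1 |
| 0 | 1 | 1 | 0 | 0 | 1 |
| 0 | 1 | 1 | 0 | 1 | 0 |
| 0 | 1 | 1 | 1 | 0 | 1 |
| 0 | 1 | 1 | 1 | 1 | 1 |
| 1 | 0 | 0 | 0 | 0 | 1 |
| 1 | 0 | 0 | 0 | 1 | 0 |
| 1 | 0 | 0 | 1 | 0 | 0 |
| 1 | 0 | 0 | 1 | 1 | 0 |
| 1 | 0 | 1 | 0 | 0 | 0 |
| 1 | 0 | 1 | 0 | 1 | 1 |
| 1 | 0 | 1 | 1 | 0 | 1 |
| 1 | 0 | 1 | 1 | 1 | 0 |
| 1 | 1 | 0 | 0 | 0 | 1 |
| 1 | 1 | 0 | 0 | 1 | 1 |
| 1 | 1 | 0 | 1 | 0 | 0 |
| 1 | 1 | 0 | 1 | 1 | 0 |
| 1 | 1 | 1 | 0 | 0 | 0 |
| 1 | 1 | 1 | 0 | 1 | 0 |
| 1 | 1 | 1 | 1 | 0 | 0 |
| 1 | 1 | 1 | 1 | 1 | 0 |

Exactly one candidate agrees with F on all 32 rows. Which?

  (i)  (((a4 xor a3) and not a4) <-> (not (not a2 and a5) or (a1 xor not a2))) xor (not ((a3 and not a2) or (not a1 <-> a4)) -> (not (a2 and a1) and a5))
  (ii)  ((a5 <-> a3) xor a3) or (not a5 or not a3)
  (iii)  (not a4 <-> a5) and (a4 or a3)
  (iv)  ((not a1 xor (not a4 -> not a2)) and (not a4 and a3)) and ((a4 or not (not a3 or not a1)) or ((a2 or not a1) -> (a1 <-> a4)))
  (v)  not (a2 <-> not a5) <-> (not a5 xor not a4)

(ii) disagrees with F on (0,0,0,0,0) (formula → 1, table → 0); rule it out.
(iii) disagrees with F on (0,0,0,0,1) (formula → 0, table → 1); rule it out.
(iv) disagrees with F on (0,0,0,0,1) (formula → 0, table → 1); rule it out.
(v) disagrees with F on (0,0,0,0,1) (formula → 0, table → 1); rule it out.
Only (i) survives; checking it on all 32 rows confirms it matches F.

i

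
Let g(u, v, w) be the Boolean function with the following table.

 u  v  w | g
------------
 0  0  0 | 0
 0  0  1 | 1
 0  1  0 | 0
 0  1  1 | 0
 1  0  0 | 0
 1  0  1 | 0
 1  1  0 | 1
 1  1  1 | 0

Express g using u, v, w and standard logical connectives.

The 1-rows are (0,0,1), (1,1,0). Each contributes one minterm — ¬u·¬v·w; u·v·¬w — and their disjunction is a sum-of-products form of g.

g(u, v, w) = ((not u and not v) and w) or ((u and v) and not w)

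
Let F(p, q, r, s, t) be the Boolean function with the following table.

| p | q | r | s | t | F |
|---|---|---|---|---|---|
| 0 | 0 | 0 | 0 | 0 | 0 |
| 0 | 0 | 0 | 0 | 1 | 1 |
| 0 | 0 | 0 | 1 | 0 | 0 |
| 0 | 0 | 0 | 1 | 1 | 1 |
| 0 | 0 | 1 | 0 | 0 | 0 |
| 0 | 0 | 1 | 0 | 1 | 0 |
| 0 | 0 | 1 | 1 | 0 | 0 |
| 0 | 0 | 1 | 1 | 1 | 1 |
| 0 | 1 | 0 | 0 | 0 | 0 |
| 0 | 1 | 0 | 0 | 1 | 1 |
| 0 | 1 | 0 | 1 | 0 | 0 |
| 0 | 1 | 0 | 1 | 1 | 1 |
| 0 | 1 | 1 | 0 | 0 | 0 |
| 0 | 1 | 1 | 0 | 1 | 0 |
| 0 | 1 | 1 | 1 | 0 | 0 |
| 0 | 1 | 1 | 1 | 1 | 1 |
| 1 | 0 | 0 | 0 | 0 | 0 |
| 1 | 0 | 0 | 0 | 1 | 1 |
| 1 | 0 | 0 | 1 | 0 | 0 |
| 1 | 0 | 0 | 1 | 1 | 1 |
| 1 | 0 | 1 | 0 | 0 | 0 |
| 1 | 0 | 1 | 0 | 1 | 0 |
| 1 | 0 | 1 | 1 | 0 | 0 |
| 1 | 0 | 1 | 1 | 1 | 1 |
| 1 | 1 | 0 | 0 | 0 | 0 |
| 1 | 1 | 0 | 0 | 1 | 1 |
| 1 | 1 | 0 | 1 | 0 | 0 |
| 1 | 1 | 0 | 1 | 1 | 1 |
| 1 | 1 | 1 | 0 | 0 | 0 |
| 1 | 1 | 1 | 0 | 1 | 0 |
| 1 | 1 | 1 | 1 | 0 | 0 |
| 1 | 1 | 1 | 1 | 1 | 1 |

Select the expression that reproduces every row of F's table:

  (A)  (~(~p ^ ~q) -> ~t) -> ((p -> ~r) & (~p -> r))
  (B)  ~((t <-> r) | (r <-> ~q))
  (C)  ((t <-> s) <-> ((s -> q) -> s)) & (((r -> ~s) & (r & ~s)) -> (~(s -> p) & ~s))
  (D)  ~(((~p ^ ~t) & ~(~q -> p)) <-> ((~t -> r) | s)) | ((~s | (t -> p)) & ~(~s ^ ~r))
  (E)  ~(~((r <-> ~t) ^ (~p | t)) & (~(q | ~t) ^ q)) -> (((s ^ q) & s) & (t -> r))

C

(A) fails at (0,0,1,0,0): the formula yields 1, F is 0.
(B) fails at (0,0,1,1,1): the formula yields 0, F is 1.
(D) fails at (0,0,0,0,0): the formula yields 1, F is 0.
(E) fails at (0,0,0,1,0): the formula yields 1, F is 0.
Only (C) survives; checking it on all 32 rows confirms it matches F.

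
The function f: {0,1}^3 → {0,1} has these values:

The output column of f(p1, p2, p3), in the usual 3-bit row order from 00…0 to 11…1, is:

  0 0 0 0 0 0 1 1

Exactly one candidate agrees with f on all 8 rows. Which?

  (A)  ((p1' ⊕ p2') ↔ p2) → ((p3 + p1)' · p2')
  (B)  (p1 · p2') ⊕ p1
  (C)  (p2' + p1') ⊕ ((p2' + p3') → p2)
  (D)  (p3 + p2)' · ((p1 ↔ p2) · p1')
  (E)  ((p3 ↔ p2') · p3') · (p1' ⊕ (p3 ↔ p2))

B

(A) fails at (0,0,0): the formula yields 1, f is 0.
(C) fails at (0,0,0): the formula yields 1, f is 0.
(D) fails at (0,0,0): the formula yields 1, f is 0.
(E) fails at (0,1,0): the formula yields 1, f is 0.
Only (B) survives; checking it on all 8 rows confirms it matches f.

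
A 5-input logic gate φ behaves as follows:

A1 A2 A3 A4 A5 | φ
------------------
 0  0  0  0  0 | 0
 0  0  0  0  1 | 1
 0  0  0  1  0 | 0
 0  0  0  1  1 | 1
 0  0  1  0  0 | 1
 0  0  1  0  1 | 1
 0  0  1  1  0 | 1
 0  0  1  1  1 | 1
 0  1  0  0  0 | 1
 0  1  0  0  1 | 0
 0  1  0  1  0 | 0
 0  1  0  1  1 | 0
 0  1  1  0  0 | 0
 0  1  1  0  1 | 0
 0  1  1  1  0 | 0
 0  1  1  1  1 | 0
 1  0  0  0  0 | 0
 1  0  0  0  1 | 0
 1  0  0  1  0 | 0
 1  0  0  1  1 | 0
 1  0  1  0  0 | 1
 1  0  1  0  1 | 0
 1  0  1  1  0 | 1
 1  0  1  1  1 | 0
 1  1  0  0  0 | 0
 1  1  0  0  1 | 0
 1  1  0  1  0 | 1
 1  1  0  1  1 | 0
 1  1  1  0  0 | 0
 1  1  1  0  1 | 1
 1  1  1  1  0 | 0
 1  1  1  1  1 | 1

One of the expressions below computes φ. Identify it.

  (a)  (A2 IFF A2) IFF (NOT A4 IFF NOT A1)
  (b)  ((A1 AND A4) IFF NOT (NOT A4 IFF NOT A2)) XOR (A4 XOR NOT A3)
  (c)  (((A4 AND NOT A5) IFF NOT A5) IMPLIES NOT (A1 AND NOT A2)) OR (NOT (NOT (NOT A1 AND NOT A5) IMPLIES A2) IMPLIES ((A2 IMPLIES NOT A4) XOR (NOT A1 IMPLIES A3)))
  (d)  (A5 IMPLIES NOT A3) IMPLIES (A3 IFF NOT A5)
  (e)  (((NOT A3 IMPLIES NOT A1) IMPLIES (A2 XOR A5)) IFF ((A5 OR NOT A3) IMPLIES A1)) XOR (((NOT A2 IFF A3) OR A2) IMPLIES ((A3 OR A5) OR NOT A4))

(a) disagrees with φ on (0,0,0,0,0) (formula → 1, table → 0); rule it out.
(b) disagrees with φ on (0,0,0,0,1) (formula → 0, table → 1); rule it out.
(c) disagrees with φ on (0,0,0,0,0) (formula → 1, table → 0); rule it out.
(d) disagrees with φ on (0,1,0,0,0) (formula → 0, table → 1); rule it out.
That leaves (e). Evaluating it on every row reproduces the table of φ exactly.

e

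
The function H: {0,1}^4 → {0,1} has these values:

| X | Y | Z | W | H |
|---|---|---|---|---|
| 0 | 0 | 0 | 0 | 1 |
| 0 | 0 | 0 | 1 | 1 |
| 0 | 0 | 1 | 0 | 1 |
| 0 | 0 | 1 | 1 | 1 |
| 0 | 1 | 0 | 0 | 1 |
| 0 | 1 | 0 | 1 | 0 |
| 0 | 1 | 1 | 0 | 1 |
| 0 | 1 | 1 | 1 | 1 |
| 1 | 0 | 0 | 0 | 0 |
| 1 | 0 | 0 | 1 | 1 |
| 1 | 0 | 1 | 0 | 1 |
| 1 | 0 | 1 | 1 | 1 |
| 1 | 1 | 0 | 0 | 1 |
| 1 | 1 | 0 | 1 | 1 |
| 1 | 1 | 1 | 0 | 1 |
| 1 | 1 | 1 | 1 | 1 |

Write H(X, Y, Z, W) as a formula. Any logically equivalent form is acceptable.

The 0-rows are (0,1,0,1), (1,0,0,0). Take each as a conjunction (¬X·Y·¬Z·W, X·¬Y·¬Z·¬W), form their disjunction, and complement — that gives a formula that is 1 everywhere H is.

H(X, Y, Z, W) = ((((X' · Y) · Z') · W) + (((X · Y') · Z') · W'))'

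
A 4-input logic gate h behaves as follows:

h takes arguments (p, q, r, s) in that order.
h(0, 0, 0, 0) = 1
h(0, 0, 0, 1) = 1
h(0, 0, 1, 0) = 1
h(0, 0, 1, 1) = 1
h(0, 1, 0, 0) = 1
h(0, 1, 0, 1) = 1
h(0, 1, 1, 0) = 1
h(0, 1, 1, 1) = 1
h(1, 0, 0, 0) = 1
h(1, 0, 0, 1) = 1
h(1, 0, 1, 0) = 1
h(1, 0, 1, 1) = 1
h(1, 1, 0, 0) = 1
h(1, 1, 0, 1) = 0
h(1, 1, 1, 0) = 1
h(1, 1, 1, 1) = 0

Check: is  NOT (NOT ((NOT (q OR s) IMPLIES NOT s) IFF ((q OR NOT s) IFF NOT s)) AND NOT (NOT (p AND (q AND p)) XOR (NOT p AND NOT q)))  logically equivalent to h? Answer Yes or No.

Check the formula against h row by row:
  p=0, q=0, r=0, s=0: formula gives 1, h = 1 ✓
  p=0, q=0, r=0, s=1: formula gives 1, h = 1 ✓
  p=0, q=0, r=1, s=0: formula gives 1, h = 1 ✓
  p=0, q=0, r=1, s=1: formula gives 1, h = 1 ✓
  …and likewise for the remaining 12 rows.
No disagreement on any input; they are logically equivalent.

Yes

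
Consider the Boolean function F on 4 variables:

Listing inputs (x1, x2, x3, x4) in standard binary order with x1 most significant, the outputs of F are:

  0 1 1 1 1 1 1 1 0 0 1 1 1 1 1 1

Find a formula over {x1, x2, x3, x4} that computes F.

There are just 3 zero rows: (0,0,0,0), (1,0,0,0), (1,0,0,1). Their minterms are ¬x1·¬x2·¬x3·¬x4, x1·¬x2·¬x3·¬x4, x1·¬x2·¬x3·x4; the OR of those covers precisely the 0-outputs, and negating it yields F.

F(x1, x2, x3, x4) = NOT (((((NOT x1 AND NOT x2) AND NOT x3) AND NOT x4) OR (((x1 AND NOT x2) AND NOT x3) AND NOT x4)) OR (((x1 AND NOT x2) AND NOT x3) AND x4))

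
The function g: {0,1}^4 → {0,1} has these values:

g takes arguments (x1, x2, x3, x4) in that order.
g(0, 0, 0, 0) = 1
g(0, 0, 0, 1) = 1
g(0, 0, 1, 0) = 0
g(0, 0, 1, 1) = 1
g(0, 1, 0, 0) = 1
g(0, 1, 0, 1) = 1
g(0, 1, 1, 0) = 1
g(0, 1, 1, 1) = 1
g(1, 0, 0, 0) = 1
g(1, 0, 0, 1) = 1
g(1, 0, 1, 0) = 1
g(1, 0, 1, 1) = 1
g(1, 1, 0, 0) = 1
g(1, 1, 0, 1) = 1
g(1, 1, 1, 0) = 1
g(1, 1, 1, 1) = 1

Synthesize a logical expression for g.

g(x1, x2, x3, x4) = ¬(((¬x1 ∧ ¬x2) ∧ x3) ∧ ¬x4)

g is 0 on exactly one input, (0,0,1,0), whose minterm is ¬x1·¬x2·x3·¬x4. So g is the negation of that single conjunction.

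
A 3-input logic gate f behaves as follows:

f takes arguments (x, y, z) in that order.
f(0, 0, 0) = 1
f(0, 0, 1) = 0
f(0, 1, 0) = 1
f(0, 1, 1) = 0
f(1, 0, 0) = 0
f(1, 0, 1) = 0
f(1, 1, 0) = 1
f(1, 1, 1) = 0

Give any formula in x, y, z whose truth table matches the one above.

f=1 on 3 inputs: (0,0,0), (0,1,0), (1,1,0). Reading each as a conjunction of literals (¬x·¬y·¬z, ¬x·y·¬z, x·y·¬z) and taking the OR gives the canonical DNF.

f(x, y, z) = (((not x and not y) and not z) or ((not x and y) and not z)) or ((x and y) and not z)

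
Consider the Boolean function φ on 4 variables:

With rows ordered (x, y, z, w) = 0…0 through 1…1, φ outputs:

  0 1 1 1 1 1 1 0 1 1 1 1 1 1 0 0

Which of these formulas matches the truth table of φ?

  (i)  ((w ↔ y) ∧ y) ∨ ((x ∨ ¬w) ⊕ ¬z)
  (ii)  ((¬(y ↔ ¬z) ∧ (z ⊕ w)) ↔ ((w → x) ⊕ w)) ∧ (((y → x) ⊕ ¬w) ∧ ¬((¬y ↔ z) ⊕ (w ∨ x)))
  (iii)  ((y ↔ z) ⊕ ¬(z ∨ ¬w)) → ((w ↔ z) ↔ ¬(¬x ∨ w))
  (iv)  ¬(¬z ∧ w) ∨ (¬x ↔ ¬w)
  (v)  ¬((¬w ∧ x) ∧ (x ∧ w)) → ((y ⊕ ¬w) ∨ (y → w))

(i) disagrees with φ on (0,0,1,1) (formula → 0, table → 1); rule it out.
(ii) disagrees with φ on (0,0,0,1) (formula → 0, table → 1); rule it out.
(iv) disagrees with φ on (0,0,0,0) (formula → 1, table → 0); rule it out.
(v) disagrees with φ on (0,0,0,0) (formula → 1, table → 0); rule it out.
(iii) is the remaining candidate, and it agrees with φ on all 16 inputs.

iii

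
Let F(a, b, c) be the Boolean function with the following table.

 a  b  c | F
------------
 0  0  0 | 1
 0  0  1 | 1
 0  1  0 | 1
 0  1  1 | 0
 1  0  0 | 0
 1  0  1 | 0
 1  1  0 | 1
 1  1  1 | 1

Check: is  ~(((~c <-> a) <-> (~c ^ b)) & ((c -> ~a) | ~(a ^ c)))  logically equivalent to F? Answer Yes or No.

No

Check the formula against F row by row:
  a=0, b=0, c=0: formula gives 1, F = 1 ✓
  a=0, b=0, c=1: formula gives 1, F = 1 ✓
  a=0, b=1, c=0: formula gives 0, but F = 1 ✗
Since they disagree at (0,1,0), the expression is not a correct formula for F.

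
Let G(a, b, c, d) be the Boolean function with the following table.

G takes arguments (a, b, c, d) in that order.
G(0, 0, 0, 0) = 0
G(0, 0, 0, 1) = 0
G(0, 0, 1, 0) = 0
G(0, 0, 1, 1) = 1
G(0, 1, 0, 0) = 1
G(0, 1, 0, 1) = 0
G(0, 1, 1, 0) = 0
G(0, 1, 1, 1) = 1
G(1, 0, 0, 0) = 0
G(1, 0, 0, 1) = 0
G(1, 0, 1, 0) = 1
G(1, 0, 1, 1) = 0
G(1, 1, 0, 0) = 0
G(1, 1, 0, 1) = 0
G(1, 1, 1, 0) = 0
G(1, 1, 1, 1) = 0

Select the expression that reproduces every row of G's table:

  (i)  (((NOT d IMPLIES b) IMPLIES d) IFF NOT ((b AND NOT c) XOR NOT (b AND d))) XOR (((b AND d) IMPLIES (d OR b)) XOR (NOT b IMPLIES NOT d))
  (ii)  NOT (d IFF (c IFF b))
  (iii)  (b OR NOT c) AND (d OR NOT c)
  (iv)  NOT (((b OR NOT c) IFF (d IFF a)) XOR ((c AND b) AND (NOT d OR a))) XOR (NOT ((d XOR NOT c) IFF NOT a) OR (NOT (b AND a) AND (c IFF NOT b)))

iv

(i) fails at (0,0,0,1): the formula yields 1, G is 0.
(ii) fails at (0,0,0,0): the formula yields 1, G is 0.
(iii) fails at (0,0,0,0): the formula yields 1, G is 0.
(iv) is the remaining candidate, and it agrees with G on all 16 inputs.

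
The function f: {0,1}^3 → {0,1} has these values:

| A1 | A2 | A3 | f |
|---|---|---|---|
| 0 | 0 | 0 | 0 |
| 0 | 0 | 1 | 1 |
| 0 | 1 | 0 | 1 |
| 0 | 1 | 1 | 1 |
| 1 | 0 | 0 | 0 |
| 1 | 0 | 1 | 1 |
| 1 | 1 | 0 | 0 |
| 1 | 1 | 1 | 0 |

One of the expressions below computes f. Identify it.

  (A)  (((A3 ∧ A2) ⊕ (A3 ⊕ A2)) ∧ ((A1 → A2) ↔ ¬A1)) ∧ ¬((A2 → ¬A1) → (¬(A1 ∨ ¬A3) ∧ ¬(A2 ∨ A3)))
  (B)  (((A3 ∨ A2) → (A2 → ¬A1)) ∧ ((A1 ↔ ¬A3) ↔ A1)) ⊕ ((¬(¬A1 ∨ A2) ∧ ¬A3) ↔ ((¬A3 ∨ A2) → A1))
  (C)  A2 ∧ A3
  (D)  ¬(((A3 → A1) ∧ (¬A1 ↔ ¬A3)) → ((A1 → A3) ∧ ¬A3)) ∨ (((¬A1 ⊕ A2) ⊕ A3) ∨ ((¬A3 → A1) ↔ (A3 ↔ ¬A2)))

(B) fails at (0,0,1): the formula yields 0, f is 1.
(C) fails at (0,0,1): the formula yields 0, f is 1.
(D) fails at (0,0,0): the formula yields 1, f is 0.
(A) is the remaining candidate, and it agrees with f on all 8 inputs.

A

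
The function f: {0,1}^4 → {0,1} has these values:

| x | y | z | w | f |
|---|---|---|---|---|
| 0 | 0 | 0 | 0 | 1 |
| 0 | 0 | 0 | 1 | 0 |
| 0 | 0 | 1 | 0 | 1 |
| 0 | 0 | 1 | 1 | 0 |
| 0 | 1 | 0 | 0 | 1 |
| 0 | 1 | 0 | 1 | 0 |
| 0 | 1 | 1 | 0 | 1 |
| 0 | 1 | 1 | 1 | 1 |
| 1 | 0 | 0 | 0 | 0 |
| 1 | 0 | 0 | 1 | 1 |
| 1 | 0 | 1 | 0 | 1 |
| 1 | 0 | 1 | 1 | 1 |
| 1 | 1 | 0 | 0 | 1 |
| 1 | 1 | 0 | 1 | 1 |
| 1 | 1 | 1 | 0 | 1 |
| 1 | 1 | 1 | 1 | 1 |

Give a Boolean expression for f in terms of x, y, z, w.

f(x, y, z, w) = ¬((((((¬x ∧ ¬y) ∧ ¬z) ∧ w) ∨ (((¬x ∧ ¬y) ∧ z) ∧ w)) ∨ (((¬x ∧ y) ∧ ¬z) ∧ w)) ∨ (((x ∧ ¬y) ∧ ¬z) ∧ ¬w))

There are just 4 zero rows: (0,0,0,1), (0,0,1,1), (0,1,0,1), (1,0,0,0). Their minterms are ¬x·¬y·¬z·w, ¬x·¬y·z·w, ¬x·y·¬z·w, x·¬y·¬z·¬w; the OR of those covers precisely the 0-outputs, and negating it yields f.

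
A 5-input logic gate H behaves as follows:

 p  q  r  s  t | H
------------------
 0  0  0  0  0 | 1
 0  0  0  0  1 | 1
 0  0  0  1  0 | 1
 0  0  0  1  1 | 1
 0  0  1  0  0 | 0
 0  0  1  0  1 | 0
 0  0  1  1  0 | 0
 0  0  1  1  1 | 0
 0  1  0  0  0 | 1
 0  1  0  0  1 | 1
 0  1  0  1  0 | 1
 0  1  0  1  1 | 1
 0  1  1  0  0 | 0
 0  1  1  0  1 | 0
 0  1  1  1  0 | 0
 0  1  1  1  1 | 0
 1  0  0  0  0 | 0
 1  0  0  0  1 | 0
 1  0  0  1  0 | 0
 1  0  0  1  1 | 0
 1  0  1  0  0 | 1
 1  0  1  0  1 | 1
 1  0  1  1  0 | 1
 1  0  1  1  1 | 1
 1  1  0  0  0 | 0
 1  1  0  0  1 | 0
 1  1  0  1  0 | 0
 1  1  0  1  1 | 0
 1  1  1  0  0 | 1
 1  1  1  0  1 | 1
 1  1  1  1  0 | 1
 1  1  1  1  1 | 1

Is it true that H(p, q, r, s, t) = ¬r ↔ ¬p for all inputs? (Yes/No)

Evaluate ¬r ↔ ¬p on each row and compare to H:
  p=0, q=0, r=0, s=0, t=0: formula gives 1, H = 1 ✓
  p=0, q=0, r=0, s=0, t=1: formula gives 1, H = 1 ✓
  p=0, q=0, r=0, s=1, t=0: formula gives 1, H = 1 ✓
  p=0, q=0, r=0, s=1, t=1: formula gives 1, H = 1 ✓
  …and likewise for the remaining 28 rows.
Every row agrees, so the formula is equivalent.

Yes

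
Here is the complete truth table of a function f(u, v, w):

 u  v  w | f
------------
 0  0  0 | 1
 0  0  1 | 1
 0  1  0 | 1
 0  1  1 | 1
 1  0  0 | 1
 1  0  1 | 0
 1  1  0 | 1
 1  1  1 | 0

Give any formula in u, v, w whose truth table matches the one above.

f(u, v, w) = NOT (((u AND NOT v) AND w) OR ((u AND v) AND w))

There are just 2 zero rows: (1,0,1), (1,1,1). Their minterms are u·¬v·w, u·v·w; the OR of those covers precisely the 0-outputs, and negating it yields f.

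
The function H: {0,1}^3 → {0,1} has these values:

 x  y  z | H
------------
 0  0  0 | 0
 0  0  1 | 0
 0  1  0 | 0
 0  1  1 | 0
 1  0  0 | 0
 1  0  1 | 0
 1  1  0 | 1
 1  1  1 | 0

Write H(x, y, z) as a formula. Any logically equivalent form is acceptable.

H(x, y, z) = (x ∧ y) ∧ ¬z

H is 1 on exactly one input, (1,1,0), whose minterm is x·y·¬z. So H is just that conjunction.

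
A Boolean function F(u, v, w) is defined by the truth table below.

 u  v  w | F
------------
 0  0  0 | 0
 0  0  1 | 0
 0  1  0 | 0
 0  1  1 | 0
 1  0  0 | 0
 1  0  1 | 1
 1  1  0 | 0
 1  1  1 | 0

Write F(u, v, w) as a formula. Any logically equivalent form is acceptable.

F(u, v, w) = (u AND NOT v) AND w

Only row (1,0,1) gives 1. That row's minterm u·¬v·w is F directly.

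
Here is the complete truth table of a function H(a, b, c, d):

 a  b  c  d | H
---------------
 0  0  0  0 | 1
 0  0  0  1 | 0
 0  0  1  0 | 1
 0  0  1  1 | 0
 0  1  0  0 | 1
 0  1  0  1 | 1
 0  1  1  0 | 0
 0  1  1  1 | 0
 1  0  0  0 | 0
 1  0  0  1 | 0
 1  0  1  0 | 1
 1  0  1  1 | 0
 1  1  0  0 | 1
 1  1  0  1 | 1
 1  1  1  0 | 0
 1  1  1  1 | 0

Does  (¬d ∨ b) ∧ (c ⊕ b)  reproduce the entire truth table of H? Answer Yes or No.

Evaluate (¬d ∨ b) ∧ (c ⊕ b) on each row and compare to H:
  a=0, b=0, c=0, d=0: formula gives 0, but H = 1 ✗
Row (0,0,0,0) is a counterexample, so the formula is not equivalent to H.

No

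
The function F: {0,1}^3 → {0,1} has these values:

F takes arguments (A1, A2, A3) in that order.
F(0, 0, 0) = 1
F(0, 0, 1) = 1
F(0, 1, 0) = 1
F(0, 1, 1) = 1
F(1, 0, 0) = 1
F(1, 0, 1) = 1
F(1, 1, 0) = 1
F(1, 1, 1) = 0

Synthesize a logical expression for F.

F(A1, A2, A3) = not ((A1 and A2) and A3)

The output is 0 only when every input is 1 — NAND of all inputs.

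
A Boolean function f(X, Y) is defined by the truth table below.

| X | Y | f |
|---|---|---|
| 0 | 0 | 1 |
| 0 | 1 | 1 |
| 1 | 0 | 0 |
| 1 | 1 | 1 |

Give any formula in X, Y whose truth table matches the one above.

This is X → Y (false only at 1,0).

f(X, Y) = X IMPLIES Y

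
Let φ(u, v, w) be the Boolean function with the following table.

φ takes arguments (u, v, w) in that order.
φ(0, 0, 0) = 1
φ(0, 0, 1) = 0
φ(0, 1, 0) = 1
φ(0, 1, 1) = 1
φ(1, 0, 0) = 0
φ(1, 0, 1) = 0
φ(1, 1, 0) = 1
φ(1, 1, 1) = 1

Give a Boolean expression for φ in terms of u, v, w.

φ(u, v, w) = ((((u' · v') · w) + ((u · v') · w')) + ((u · v') · w))'

There are just 3 zero rows: (0,0,1), (1,0,0), (1,0,1). Their minterms are ¬u·¬v·w, u·¬v·¬w, u·¬v·w; the OR of those covers precisely the 0-outputs, and negating it yields φ.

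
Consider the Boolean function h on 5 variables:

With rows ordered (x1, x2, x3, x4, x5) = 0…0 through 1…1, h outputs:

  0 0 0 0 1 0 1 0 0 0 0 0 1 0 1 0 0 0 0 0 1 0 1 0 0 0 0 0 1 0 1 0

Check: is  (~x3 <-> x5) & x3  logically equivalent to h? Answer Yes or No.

Check the formula against h row by row:
  x1=0, x2=0, x3=0, x4=0, x5=0: formula gives 0, h = 0 ✓
  x1=0, x2=0, x3=0, x4=0, x5=1: formula gives 0, h = 0 ✓
  x1=0, x2=0, x3=0, x4=1, x5=0: formula gives 0, h = 0 ✓
  x1=0, x2=0, x3=0, x4=1, x5=1: formula gives 0, h = 0 ✓
  … (the remaining 28 rows also agree.)
Every row agrees, so the formula is equivalent.

Yes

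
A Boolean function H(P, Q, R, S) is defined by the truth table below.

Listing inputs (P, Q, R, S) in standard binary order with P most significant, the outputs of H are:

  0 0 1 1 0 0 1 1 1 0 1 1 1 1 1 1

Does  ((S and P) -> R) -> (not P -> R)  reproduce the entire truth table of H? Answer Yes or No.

No

Check the formula against H row by row:
  P=0, Q=0, R=0, S=0: formula gives 0, H = 0 ✓
  P=0, Q=0, R=0, S=1: formula gives 0, H = 0 ✓
  P=0, Q=0, R=1, S=0: formula gives 1, H = 1 ✓
  P=0, Q=0, R=1, S=1: formula gives 1, H = 1 ✓
  …
  P=1, Q=0, R=0, S=1: formula gives 1, but H = 0 ✗
Since they disagree at (1,0,0,1), the expression is not a correct formula for H.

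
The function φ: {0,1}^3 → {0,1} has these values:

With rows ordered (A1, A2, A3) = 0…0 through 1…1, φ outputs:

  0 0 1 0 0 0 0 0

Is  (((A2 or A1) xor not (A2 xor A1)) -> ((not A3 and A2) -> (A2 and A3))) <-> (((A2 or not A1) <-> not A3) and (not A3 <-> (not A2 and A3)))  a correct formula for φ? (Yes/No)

Check the formula against φ row by row:
  A1=0, A2=0, A3=0: formula gives 0, φ = 0 ✓
  A1=0, A2=0, A3=1: formula gives 0, φ = 0 ✓
  A1=0, A2=1, A3=0: formula gives 1, φ = 1 ✓
  A1=0, A2=1, A3=1: formula gives 0, φ = 0 ✓
  A1=1, A2=0, A3=0: formula gives 0, φ = 0 ✓
  …and likewise for the remaining 3 rows.
All 8 rows match — the expression computes φ exactly.

Yes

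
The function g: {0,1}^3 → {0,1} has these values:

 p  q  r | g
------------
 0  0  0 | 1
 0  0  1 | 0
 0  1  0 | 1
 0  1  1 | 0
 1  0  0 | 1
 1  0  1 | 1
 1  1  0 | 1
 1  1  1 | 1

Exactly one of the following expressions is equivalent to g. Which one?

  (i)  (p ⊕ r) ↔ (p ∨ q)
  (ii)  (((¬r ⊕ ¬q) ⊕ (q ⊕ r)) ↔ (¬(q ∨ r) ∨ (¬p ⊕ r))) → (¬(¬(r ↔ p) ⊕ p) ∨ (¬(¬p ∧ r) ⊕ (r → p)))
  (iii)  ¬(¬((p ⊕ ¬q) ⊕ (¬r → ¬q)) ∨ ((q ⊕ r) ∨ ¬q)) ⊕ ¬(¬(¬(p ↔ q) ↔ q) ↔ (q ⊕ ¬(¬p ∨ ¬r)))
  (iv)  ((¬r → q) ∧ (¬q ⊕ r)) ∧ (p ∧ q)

(i): at (0,1,0) it gives 0, but g = 1 — eliminated.
(iii): at (0,0,0) it gives 0, but g = 1 — eliminated.
(iv): at (0,0,0) it gives 0, but g = 1 — eliminated.
Only (ii) survives; checking it on all 8 rows confirms it matches g.

ii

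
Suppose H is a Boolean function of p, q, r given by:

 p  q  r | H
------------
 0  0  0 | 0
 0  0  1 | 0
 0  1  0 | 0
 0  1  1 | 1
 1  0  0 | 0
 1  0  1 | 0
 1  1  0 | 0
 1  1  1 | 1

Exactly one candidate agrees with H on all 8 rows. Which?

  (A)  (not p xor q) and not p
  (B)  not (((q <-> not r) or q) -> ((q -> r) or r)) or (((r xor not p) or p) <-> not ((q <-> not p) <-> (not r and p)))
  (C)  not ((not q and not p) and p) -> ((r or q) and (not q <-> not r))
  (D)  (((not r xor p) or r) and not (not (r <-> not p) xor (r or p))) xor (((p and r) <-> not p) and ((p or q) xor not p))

(A): at (0,0,0) it gives 1, but H = 0 — eliminated.
(B): at (0,0,1) it gives 1, but H = 0 — eliminated.
(D): at (0,1,1) it gives 0, but H = 1 — eliminated.
Only (C) survives; checking it on all 8 rows confirms it matches H.

C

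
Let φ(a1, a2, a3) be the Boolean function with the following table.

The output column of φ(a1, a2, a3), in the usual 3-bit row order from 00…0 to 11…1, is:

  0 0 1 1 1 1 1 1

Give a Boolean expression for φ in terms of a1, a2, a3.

φ(a1, a2, a3) = (((a1' · a2') · a3') + ((a1' · a2') · a3))'

φ is 0 on only 2 rows — (0,0,0), (0,0,1). Writing each as a minterm (¬a1·¬a2·¬a3, ¬a1·¬a2·a3) and OR-ing them characterizes exactly where φ=0, so φ is the negation of that disjunction.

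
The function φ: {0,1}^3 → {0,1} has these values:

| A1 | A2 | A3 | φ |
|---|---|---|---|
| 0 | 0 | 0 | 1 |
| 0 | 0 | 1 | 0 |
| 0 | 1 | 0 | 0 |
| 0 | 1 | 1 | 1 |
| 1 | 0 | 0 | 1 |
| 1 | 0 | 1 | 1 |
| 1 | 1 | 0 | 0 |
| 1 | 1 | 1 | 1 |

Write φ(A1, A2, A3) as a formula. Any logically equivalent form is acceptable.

The 0-rows are (0,0,1), (0,1,0), (1,1,0). Take each as a conjunction (¬A1·¬A2·A3, ¬A1·A2·¬A3, A1·A2·¬A3), form their disjunction, and complement — that gives a formula that is 1 everywhere φ is.

φ(A1, A2, A3) = ((((A1' · A2') · A3) + ((A1' · A2) · A3')) + ((A1 · A2) · A3'))'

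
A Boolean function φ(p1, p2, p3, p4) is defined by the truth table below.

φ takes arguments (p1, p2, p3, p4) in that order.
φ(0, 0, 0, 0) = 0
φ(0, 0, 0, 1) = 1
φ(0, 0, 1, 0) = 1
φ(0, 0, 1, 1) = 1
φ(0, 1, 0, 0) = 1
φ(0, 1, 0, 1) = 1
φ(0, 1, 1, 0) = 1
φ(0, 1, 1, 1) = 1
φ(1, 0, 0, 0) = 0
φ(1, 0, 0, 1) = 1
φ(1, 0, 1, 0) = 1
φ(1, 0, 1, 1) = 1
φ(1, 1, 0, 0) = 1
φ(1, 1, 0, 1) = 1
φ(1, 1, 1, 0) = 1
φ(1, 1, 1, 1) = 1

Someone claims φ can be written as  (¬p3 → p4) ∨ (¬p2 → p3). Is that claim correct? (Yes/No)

Check the formula against φ row by row:
  p1=0, p2=0, p3=0, p4=0: formula gives 0, φ = 0 ✓
  p1=0, p2=0, p3=0, p4=1: formula gives 1, φ = 1 ✓
  p1=0, p2=0, p3=1, p4=0: formula gives 1, φ = 1 ✓
  p1=0, p2=0, p3=1, p4=1: formula gives 1, φ = 1 ✓
  … (the remaining 12 rows also agree.)
Every row agrees, so the formula is equivalent.

Yes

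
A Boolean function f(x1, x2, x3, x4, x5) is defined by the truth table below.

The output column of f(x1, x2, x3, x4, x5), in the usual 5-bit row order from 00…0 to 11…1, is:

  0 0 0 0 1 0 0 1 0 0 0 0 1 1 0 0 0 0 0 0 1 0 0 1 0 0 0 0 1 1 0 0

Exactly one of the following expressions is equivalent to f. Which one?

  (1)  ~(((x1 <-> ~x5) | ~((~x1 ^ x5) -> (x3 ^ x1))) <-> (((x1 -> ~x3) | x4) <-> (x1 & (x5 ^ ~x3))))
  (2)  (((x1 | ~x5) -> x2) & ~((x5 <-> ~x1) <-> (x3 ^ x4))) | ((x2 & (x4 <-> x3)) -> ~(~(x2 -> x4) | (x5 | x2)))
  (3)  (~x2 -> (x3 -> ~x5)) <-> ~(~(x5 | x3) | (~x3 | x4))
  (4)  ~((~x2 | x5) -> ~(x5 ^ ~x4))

(1) disagrees with f on (0,0,0,0,0) (formula → 1, table → 0); rule it out.
(2) disagrees with f on (0,0,0,0,0) (formula → 1, table → 0); rule it out.
(4) disagrees with f on (0,0,0,0,0) (formula → 1, table → 0); rule it out.
Only (3) survives; checking it on all 32 rows confirms it matches f.

3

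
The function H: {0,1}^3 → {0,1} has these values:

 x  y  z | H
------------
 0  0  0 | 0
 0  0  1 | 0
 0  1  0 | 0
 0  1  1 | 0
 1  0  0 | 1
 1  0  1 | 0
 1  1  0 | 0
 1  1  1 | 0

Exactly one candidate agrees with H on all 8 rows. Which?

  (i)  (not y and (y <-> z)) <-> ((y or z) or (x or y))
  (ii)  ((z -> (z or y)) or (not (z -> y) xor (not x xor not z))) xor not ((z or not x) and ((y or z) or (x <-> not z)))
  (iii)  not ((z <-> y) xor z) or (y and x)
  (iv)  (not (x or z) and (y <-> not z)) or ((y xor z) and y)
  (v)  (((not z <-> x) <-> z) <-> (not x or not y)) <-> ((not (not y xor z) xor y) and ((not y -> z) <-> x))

i

(ii) disagrees with H on (0,0,1) (formula → 1, table → 0); rule it out.
(iii) disagrees with H on (0,1,0) (formula → 1, table → 0); rule it out.
(iv) disagrees with H on (0,1,0) (formula → 1, table → 0); rule it out.
(v) disagrees with H on (1,1,1) (formula → 1, table → 0); rule it out.
Only (i) survives; checking it on all 8 rows confirms it matches H.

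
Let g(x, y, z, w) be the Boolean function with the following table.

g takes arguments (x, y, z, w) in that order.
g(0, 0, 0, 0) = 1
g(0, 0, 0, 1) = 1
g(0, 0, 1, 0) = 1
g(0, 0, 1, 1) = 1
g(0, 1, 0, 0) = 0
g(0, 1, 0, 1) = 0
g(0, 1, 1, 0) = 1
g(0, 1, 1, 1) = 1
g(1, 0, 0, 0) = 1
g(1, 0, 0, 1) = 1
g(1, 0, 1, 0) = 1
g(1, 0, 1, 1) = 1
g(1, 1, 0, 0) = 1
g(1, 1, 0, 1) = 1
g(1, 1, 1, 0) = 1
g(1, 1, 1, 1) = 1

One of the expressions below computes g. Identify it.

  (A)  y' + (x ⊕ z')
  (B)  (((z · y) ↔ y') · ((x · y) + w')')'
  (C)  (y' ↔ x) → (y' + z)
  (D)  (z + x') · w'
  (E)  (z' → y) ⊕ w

(A) fails at (0,1,0,0): the formula yields 1, g is 0.
(B) fails at (0,1,0,0): the formula yields 1, g is 0.
(D) fails at (0,0,0,1): the formula yields 0, g is 1.
(E) fails at (0,0,0,0): the formula yields 0, g is 1.
Only (C) survives; checking it on all 16 rows confirms it matches g.

C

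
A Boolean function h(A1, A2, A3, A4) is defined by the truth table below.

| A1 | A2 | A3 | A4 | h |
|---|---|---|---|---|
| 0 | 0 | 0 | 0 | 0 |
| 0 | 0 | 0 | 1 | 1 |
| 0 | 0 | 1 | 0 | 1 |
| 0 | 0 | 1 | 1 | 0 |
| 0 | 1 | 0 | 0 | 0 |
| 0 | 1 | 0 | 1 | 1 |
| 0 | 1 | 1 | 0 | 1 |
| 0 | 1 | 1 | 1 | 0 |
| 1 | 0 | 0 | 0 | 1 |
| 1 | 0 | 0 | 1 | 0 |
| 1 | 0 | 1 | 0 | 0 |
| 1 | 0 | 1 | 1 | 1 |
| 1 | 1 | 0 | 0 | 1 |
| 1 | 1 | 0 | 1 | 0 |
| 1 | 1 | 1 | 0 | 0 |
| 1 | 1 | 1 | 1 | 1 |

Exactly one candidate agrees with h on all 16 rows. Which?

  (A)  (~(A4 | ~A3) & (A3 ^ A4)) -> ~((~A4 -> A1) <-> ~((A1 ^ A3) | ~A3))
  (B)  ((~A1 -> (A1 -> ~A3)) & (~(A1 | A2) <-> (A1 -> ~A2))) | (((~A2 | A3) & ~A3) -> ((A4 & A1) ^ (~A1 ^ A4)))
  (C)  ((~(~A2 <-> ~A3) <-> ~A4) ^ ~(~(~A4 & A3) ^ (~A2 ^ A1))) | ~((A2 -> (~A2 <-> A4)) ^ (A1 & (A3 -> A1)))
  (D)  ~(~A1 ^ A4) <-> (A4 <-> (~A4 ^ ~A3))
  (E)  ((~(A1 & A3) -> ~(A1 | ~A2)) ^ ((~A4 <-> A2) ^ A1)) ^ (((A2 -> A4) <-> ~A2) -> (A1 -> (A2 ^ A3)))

(A): at (0,0,0,0) it gives 1, but h = 0 — eliminated.
(B): at (0,0,0,0) it gives 1, but h = 0 — eliminated.
(C): at (0,0,0,0) it gives 1, but h = 0 — eliminated.
(E): at (0,0,0,0) it gives 1, but h = 0 — eliminated.
That leaves (D). Evaluating it on every row reproduces the table of h exactly.

D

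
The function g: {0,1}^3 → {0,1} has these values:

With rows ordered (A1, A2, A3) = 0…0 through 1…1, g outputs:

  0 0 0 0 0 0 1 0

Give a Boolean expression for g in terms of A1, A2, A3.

g(A1, A2, A3) = (A1 ∧ A2) ∧ ¬A3

g is 1 on exactly one input, (1,1,0), whose minterm is A1·A2·¬A3. So g is just that conjunction.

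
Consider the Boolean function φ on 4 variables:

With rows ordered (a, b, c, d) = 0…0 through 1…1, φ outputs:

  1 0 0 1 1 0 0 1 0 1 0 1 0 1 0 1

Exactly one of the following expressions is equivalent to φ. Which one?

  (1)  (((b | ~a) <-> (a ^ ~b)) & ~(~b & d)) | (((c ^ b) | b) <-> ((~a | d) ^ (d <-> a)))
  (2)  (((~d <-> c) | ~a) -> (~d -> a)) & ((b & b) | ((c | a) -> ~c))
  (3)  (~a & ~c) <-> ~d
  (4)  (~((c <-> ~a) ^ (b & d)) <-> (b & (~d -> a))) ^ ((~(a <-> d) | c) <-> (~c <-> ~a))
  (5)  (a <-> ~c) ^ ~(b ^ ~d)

3

(1) fails at (0,0,1,0): the formula yields 1, φ is 0.
(2) fails at (0,0,0,0): the formula yields 0, φ is 1.
(4) fails at (0,0,0,0): the formula yields 0, φ is 1.
(5) fails at (0,0,0,0): the formula yields 0, φ is 1.
Only (3) survives; checking it on all 16 rows confirms it matches φ.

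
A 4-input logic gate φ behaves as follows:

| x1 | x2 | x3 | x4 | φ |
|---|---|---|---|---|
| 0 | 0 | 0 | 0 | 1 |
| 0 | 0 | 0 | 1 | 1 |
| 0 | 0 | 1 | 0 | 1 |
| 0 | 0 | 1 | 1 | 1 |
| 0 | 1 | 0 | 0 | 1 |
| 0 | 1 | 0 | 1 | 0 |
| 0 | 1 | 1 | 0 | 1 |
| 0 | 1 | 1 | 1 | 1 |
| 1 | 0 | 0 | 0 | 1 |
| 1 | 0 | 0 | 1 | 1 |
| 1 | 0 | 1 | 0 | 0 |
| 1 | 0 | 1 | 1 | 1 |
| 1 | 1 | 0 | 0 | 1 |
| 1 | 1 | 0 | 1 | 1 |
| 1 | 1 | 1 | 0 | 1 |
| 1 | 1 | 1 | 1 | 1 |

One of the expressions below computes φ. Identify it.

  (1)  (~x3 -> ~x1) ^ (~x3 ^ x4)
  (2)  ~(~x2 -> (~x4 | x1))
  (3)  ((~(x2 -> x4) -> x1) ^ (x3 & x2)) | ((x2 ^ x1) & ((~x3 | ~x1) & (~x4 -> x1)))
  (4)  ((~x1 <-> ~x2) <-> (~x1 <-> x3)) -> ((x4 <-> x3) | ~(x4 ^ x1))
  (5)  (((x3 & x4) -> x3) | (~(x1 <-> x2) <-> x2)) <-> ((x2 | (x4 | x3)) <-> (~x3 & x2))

(1) fails at (0,0,0,0): the formula yields 0, φ is 1.
(2) fails at (0,0,0,0): the formula yields 0, φ is 1.
(3) fails at (0,1,0,0): the formula yields 0, φ is 1.
(5) fails at (0,0,0,1): the formula yields 0, φ is 1.
Only (4) survives; checking it on all 16 rows confirms it matches φ.

4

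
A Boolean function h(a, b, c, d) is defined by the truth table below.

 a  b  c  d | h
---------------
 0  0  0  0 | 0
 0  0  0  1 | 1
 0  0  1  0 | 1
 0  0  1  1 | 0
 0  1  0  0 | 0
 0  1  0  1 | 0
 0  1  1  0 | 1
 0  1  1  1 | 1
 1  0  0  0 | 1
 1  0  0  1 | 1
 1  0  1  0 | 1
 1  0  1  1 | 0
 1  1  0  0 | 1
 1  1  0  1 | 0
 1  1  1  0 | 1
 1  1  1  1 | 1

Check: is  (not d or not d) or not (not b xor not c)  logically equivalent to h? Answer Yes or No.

No

Evaluate (not d or not d) or not (not b xor not c) on each row and compare to h:
  a=0, b=0, c=0, d=0: formula gives 1, but h = 0 ✗
A single disagreement suffices: at (0,0,0,0) they differ, so the formula does not compute h.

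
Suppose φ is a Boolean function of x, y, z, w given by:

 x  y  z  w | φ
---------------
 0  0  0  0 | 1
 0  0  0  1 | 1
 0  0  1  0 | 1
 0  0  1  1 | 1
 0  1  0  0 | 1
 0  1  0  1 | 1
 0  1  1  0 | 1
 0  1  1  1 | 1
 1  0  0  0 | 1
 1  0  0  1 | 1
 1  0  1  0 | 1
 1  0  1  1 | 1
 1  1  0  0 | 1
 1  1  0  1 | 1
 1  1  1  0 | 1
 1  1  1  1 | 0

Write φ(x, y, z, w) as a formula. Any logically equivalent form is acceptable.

The output is 0 only when every input is 1 — NAND of all inputs.

φ(x, y, z, w) = NOT (((x AND y) AND z) AND w)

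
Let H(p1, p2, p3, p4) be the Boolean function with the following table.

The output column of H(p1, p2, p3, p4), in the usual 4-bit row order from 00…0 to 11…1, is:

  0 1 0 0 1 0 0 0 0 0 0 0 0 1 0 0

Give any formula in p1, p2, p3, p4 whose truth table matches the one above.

Collect the rows where H=1 — (0,0,0,1), (0,1,0,0), (1,1,0,1) — and write one minterm per row: ¬p1·¬p2·¬p3·p4, ¬p1·p2·¬p3·¬p4, p1·p2·¬p3·p4. Their union (logical OR) reproduces the table exactly.

H(p1, p2, p3, p4) = ((((p1' · p2') · p3') · p4) + (((p1' · p2) · p3') · p4')) + (((p1 · p2) · p3') · p4)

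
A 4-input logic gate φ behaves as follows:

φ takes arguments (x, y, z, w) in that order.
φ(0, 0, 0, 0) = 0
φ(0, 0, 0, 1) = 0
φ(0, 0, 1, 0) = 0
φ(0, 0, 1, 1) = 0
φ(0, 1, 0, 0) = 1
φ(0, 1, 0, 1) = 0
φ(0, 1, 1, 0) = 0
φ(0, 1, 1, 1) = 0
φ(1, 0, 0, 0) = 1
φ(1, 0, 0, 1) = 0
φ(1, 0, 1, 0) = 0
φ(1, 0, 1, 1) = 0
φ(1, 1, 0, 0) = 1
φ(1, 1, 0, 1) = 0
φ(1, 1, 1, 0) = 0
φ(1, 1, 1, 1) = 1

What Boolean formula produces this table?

The 1-rows are (0,1,0,0), (1,0,0,0), (1,1,0,0), (1,1,1,1). Each contributes one minterm — ¬x·y·¬z·¬w; x·¬y·¬z·¬w; x·y·¬z·¬w; x·y·z·w — and their disjunction is a sum-of-products form of φ.

φ(x, y, z, w) = (((((not x and y) and not z) and not w) or (((x and not y) and not z) and not w)) or (((x and y) and not z) and not w)) or (((x and y) and z) and w)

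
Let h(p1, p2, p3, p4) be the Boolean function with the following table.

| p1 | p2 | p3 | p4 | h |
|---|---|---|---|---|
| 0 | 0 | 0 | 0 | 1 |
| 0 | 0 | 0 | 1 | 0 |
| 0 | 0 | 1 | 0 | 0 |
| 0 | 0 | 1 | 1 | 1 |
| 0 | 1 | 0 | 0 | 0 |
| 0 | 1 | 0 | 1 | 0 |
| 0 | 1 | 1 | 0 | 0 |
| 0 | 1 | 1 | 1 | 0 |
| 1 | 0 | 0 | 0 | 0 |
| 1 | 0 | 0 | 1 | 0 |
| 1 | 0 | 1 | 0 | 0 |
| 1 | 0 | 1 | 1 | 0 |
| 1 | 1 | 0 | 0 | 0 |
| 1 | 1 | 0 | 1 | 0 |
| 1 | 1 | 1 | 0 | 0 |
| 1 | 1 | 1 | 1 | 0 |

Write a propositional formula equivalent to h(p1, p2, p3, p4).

h(p1, p2, p3, p4) = (((p1' · p2') · p3') · p4') + (((p1' · p2') · p3) · p4)

The 1-rows are (0,0,0,0), (0,0,1,1). Each contributes one minterm — ¬p1·¬p2·¬p3·¬p4; ¬p1·¬p2·p3·p4 — and their disjunction is a sum-of-products form of h.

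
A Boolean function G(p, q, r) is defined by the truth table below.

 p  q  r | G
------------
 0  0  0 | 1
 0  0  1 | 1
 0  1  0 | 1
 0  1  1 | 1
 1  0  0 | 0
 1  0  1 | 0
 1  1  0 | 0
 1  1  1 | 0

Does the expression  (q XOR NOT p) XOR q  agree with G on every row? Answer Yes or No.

Yes

Test each input against both G and the formula:
  p=0, q=0, r=0: formula gives 1, G = 1 ✓
  p=0, q=0, r=1: formula gives 1, G = 1 ✓
  p=0, q=1, r=0: formula gives 1, G = 1 ✓
  p=0, q=1, r=1: formula gives 1, G = 1 ✓
  p=1, q=0, r=0: formula gives 0, G = 0 ✓
  … (the remaining 3 rows also agree.)
No disagreement on any input; they are logically equivalent.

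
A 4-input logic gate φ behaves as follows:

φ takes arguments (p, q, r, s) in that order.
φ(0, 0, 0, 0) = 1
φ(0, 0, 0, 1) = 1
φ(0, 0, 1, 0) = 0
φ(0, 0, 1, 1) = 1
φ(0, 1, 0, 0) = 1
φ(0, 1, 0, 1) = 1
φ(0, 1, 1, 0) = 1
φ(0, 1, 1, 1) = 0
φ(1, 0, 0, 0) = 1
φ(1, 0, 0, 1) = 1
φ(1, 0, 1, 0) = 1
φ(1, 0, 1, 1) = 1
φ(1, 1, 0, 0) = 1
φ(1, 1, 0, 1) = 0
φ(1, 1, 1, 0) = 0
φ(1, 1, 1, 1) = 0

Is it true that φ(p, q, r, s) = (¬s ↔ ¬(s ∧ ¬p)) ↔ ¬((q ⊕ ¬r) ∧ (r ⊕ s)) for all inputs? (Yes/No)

Evaluate (¬s ↔ ¬(s ∧ ¬p)) ↔ ¬((q ⊕ ¬r) ∧ (r ⊕ s)) on each row and compare to φ:
  p=0, q=0, r=0, s=0: formula gives 1, φ = 1 ✓
  p=0, q=0, r=0, s=1: formula gives 0, but φ = 1 ✗
Since they disagree at (0,0,0,1), the expression is not a correct formula for φ.

No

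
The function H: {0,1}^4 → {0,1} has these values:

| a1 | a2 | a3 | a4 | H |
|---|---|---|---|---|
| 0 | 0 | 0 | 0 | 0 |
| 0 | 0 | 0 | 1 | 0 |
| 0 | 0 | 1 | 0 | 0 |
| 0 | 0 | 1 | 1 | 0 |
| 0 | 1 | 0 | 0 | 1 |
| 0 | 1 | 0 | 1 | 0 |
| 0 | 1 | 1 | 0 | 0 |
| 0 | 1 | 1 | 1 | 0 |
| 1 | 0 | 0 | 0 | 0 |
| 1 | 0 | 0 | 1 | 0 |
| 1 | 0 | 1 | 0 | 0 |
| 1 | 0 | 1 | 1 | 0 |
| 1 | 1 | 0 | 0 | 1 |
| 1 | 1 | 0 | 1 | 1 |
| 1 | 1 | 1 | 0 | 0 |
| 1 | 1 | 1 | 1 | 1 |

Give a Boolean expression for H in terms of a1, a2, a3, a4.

The 1-rows are (0,1,0,0), (1,1,0,0), (1,1,0,1), (1,1,1,1). Each contributes one minterm — ¬a1·a2·¬a3·¬a4; a1·a2·¬a3·¬a4; a1·a2·¬a3·a4; a1·a2·a3·a4 — and their disjunction is a sum-of-products form of H.

H(a1, a2, a3, a4) = (((((NOT a1 AND a2) AND NOT a3) AND NOT a4) OR (((a1 AND a2) AND NOT a3) AND NOT a4)) OR (((a1 AND a2) AND NOT a3) AND a4)) OR (((a1 AND a2) AND a3) AND a4)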